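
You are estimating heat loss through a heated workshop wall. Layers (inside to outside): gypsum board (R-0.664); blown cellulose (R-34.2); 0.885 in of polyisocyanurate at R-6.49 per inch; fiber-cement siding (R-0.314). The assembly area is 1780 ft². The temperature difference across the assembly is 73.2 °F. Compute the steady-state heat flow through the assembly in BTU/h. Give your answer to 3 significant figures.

3180 BTU/h

0.885 × 6.49 = 5.744
R_total = 0.664 + 34.2 + 5.744 + 0.314 = 40.92 ft²·°F·h/BTU
Q = A·ΔT/R = 1780 × 73.2 / 40.92 = 3184 BTU/h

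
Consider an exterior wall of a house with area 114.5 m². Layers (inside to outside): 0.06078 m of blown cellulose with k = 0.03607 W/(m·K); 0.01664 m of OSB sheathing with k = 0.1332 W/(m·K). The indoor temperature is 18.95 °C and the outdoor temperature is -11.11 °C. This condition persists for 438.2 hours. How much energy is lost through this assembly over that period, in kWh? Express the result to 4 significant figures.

0.06078/0.03607 = 1.6851
0.01664/0.1332 = 0.12492
R_total = 1.6851 + 0.12492 = 1.81 m²·K/W
Q = 114.5 × (18.95 − (-11.11)) / 1.81 = 1901.6 W
E = 1901.6 W × 438.2 h / 1000 = 833.28 kWh

833.3 kWh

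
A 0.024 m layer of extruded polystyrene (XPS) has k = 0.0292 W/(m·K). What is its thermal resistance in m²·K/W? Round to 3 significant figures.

0.822 m²·K/W

R = L/k = 0.024/0.0292 = 0.8219 m²·K/W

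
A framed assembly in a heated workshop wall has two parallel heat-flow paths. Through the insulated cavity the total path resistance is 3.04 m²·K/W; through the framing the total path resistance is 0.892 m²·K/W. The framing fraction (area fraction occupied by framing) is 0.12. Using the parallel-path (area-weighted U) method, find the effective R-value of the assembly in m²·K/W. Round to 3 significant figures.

U_eff = 0.88/3.04 + 0.12/0.892 = 0.2895 + 0.1345 = 0.424
R_eff = 1/U_eff = 2.358 m²·K/W

2.36 m²·K/W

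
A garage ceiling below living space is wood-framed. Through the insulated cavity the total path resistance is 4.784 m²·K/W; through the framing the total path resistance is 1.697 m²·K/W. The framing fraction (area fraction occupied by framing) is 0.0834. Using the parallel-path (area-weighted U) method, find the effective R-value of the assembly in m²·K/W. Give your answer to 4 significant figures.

U_eff = 0.9166/4.784 + 0.0834/1.697 = 0.1916 + 0.049146 = 0.24074
R_eff = 1/U_eff = 4.1538 m²·K/W

4.154 m²·K/W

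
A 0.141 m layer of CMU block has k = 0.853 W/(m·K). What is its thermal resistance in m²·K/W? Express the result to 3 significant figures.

R = L/k = 0.141/0.853 = 0.1653 m²·K/W

0.165 m²·K/W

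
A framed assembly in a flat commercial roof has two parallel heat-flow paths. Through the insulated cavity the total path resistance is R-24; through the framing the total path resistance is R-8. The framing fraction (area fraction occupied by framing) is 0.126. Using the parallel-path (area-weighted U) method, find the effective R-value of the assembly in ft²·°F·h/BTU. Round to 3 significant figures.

19.2 ft²·°F·h/BTU

U_eff = 0.874/24 + 0.126/8 = 0.03642 + 0.01575 = 0.05217
R_eff = 1/U_eff = 19.17 ft²·°F·h/BTU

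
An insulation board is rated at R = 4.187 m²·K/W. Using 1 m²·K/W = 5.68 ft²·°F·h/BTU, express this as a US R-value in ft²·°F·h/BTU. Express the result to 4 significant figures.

23.78 ft²·°F·h/BTU

R_US = 4.187 × 5.68 = 23.782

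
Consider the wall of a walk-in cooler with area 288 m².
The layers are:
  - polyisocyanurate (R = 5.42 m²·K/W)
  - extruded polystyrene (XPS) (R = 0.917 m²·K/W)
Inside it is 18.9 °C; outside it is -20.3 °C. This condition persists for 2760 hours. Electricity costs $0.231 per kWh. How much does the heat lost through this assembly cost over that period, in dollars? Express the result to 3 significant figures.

1140 dollars

R_total = 5.42 + 0.917 = 6.337 m²·K/W
Q = 288 × (18.9 − (-20.3)) / 6.337 = 1782 W
E = 1782 W × 2760 h / 1000 = 4917 kWh
Cost = 4917 × 0.231 = $1136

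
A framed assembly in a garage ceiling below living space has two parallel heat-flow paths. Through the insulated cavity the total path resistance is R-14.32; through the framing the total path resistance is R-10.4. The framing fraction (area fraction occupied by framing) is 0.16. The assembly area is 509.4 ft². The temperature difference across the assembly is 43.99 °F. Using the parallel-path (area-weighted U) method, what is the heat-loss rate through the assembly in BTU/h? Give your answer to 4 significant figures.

U_eff = 0.84/14.32 + 0.16/10.4 = 0.058659 + 0.015385 = 0.074044
R_eff = 1/U_eff = 13.506 ft²·°F·h/BTU
Q = 509.4 × 43.99 / 13.506 = 1659.2 BTU/h

1659 BTU/h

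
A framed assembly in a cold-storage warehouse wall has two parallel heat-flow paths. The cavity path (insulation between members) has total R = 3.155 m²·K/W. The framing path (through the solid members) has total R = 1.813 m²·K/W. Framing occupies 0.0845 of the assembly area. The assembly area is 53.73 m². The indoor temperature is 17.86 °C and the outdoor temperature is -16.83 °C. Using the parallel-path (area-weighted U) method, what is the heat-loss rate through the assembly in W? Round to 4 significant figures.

U_eff = 0.9155/3.155 + 0.0845/1.813 = 0.29017 + 0.046608 = 0.33678
R_eff = 1/U_eff = 2.9693 m²·K/W
Q = 53.73 × (17.86 − (-16.83)) / 2.9693 = 627.73 W

627.7 W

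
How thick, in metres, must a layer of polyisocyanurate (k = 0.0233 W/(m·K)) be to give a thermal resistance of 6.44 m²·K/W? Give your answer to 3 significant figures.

L = R·k = 6.44 × 0.0233 = 0.1501 m

0.150 m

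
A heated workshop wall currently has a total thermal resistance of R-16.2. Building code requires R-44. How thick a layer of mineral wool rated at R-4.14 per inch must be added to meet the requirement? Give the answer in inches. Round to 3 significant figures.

ΔR = 44 − 16.2 = 27.8 ft²·°F·h/BTU
L = ΔR / (R/in) = 27.8/4.14 = 6.715 in

6.71 in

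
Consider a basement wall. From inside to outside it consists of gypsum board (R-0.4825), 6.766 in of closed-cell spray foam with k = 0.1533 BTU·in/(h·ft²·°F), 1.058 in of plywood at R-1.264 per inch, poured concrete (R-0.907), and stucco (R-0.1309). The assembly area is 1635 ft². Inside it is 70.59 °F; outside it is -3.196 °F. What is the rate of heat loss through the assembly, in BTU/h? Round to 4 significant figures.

6.766/0.1533 = 44.136
1.058 × 1.264 = 1.3373
R_total = 0.4825 + 44.136 + 1.3373 + 0.907 + 0.1309 = 46.993 ft²·°F·h/BTU
Q = A·ΔT/R = 1635 × (70.59 − (-3.196)) / 46.993 = 2567.2 BTU/h

2567 BTU/h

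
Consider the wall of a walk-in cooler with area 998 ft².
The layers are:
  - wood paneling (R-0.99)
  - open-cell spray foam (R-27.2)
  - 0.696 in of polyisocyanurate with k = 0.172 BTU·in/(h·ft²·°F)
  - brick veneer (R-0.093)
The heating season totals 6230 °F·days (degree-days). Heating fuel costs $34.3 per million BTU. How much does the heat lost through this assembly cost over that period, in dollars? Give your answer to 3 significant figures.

158 dollars

0.696/0.172 = 4.047
R_total = 0.99 + 27.2 + 4.047 + 0.093 = 32.33 ft²·°F·h/BTU
E = A × HDD × 24 / R = 998 × 6230 × 24 / 32.33 = 4616000 BTU
Cost = 4616000/10⁶ × 34.3 = $158.3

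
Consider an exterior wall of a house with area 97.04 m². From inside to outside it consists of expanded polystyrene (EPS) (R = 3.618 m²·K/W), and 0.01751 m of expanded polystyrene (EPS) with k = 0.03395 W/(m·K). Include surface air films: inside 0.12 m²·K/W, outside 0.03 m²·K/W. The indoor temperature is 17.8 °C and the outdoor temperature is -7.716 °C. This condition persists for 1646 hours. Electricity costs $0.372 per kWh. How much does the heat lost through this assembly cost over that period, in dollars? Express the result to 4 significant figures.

353.9 dollars

0.01751/0.03395 = 0.51576
R_total = 0.12 + 3.618 + 0.51576 + 0.03 = 4.2838 m²·K/W
Q = 97.04 × (17.8 − (-7.716)) / 4.2838 = 578.01 W
E = 578.01 W × 1646 h / 1000 = 951.41 kWh
Cost = 951.41 × 0.372 = $353.92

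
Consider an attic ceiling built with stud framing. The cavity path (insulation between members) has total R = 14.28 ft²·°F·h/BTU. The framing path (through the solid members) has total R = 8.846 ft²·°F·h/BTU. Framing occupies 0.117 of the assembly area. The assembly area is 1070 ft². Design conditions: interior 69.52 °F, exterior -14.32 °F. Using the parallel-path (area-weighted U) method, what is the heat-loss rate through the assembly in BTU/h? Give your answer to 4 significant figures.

6734 BTU/h

U_eff = 0.883/14.28 + 0.117/8.846 = 0.061835 + 0.013226 = 0.075061
R_eff = 1/U_eff = 13.322 ft²·°F·h/BTU
Q = 1070 × (69.52 − (-14.32)) / 13.322 = 6733.6 BTU/h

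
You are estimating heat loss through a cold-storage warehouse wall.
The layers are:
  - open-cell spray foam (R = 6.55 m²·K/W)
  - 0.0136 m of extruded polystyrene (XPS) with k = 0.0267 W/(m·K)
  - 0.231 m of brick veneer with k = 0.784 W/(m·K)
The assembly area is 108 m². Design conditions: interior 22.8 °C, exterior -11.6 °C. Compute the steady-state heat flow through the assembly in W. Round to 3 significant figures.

0.0136/0.0267 = 0.5094
0.231/0.784 = 0.2946
R_total = 6.55 + 0.5094 + 0.2946 = 7.354 m²·K/W
Q = A·ΔT/R = 108 × (22.8 − (-11.6)) / 7.354 = 505.2 W

505 W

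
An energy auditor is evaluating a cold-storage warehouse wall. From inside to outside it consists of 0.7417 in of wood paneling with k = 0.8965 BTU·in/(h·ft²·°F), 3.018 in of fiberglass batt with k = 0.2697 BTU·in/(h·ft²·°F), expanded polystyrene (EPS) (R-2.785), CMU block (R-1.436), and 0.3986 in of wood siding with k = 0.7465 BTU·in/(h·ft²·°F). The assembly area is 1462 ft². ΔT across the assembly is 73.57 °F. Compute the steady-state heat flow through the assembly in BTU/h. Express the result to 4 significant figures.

6413 BTU/h

0.7417/0.8965 = 0.82733
3.018/0.2697 = 11.19
0.3986/0.7465 = 0.53396
R_total = 0.82733 + 11.19 + 2.785 + 1.436 + 0.53396 = 16.772 ft²·°F·h/BTU
Q = A·ΔT/R = 1462 × 73.57 / 16.772 = 6412.8 BTU/h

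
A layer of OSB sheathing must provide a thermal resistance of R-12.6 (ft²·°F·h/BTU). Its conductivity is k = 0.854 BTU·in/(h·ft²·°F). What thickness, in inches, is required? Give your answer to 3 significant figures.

10.8 in

L = R × k = 12.6 × 0.854 = 10.76 in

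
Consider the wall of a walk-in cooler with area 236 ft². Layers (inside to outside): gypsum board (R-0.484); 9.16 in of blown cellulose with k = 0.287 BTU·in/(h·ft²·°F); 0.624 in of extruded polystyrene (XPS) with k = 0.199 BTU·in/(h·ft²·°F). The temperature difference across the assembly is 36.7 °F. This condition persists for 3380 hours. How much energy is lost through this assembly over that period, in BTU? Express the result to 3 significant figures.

824000 BTU

9.16/0.287 = 31.92
0.624/0.199 = 3.136
R_total = 0.484 + 31.92 + 3.136 = 35.54 ft²·°F·h/BTU
Q = 236 × 36.7 / 35.54 = 243.7 BTU/h
E = 243.7 × 3380 = 823800 BTU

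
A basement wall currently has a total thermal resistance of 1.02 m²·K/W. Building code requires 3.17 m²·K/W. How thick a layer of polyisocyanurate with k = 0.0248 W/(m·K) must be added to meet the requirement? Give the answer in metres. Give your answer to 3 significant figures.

0.0533 m

ΔR = 3.17 − 1.02 = 2.15 m²·K/W
L = ΔR × k = 2.15 × 0.0248 = 0.05332 m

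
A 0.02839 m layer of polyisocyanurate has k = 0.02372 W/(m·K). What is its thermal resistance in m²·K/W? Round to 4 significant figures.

1.197 m²·K/W

R = L/k = 0.02839/0.02372 = 1.1969 m²·K/W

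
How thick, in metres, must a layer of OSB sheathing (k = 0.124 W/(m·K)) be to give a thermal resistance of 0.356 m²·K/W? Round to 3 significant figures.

0.0441 m

L = R·k = 0.356 × 0.124 = 0.04414 m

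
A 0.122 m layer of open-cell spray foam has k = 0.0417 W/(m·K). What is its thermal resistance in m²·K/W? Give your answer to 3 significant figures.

2.93 m²·K/W

R = L/k = 0.122/0.0417 = 2.926 m²·K/W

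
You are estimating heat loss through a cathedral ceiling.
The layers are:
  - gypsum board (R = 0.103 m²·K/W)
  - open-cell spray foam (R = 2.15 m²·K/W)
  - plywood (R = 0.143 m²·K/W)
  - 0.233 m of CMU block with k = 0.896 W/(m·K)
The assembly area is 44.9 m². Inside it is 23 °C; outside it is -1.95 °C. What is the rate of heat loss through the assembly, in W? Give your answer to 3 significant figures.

0.233/0.896 = 0.26
R_total = 0.103 + 2.15 + 0.143 + 0.26 = 2.656 m²·K/W
Q = A·ΔT/R = 44.9 × (23 − (-1.95)) / 2.656 = 421.8 W

422 W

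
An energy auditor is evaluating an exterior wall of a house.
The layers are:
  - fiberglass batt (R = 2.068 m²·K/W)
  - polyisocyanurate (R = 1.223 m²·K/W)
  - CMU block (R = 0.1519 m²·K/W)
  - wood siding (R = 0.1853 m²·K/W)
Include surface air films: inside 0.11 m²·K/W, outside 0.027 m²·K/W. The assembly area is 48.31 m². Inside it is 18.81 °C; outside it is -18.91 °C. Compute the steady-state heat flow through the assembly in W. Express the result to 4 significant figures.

484.0 W

R_total = 0.11 + 2.068 + 1.223 + 0.1519 + 0.1853 + 0.027 = 3.7652 m²·K/W
Q = A·ΔT/R = 48.31 × (18.81 − (-18.91)) / 3.7652 = 483.97 W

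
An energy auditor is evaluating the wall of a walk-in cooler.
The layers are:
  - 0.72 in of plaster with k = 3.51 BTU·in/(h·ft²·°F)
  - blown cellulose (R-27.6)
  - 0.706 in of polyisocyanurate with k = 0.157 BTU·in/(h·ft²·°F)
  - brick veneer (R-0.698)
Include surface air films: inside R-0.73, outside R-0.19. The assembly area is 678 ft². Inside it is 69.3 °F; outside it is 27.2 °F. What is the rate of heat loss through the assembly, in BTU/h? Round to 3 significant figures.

0.72/3.51 = 0.2051
0.706/0.157 = 4.497
R_total = 0.73 + 0.2051 + 27.6 + 4.497 + 0.698 + 0.19 = 33.92 ft²·°F·h/BTU
Q = A·ΔT/R = 678 × (69.3 − 27.2) / 33.92 = 841.5 BTU/h

842 BTU/h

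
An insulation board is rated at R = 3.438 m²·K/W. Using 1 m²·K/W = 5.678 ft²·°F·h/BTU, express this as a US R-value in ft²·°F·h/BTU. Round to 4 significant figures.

R_US = 3.438 × 5.678 = 19.521

19.52 ft²·°F·h/BTU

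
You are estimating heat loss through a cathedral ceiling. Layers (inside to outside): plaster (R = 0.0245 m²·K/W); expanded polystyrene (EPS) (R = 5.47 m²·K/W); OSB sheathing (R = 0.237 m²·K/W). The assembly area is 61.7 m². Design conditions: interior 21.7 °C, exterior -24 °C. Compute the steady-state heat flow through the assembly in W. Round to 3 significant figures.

492 W

R_total = 0.0245 + 5.47 + 0.237 = 5.731 m²·K/W
Q = A·ΔT/R = 61.7 × (21.7 − (-24)) / 5.731 = 492 W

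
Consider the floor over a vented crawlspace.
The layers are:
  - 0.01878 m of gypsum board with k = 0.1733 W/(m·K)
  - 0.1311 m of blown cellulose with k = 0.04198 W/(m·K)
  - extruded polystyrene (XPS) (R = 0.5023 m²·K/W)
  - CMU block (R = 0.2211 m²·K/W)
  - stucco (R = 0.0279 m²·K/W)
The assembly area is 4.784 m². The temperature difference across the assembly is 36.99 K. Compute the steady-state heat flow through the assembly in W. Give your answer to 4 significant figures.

44.43 W

0.01878/0.1733 = 0.10837
0.1311/0.04198 = 3.1229
R_total = 0.10837 + 3.1229 + 0.5023 + 0.2211 + 0.0279 = 3.9826 m²·K/W
Q = A·ΔT/R = 4.784 × 36.99 / 3.9826 = 44.434 W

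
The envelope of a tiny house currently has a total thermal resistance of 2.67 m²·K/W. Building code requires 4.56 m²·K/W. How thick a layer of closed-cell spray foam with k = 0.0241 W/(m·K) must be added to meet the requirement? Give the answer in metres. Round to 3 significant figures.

ΔR = 4.56 − 2.67 = 1.89 m²·K/W
L = ΔR × k = 1.89 × 0.0241 = 0.04555 m

0.0455 m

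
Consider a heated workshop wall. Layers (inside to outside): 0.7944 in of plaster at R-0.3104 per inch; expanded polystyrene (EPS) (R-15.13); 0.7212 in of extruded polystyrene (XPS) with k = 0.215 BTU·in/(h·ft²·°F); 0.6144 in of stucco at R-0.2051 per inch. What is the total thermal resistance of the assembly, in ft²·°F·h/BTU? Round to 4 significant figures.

18.86 ft²·°F·h/BTU

0.7944 × 0.3104 = 0.24658
0.7212/0.215 = 3.3544
0.6144 × 0.2051 = 0.12601
R_total = 0.24658 + 15.13 + 3.3544 + 0.12601 = 18.857 ft²·°F·h/BTU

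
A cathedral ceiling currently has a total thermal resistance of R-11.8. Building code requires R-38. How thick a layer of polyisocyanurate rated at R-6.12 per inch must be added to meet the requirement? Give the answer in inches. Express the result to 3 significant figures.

ΔR = 38 − 11.8 = 26.2 ft²·°F·h/BTU
L = ΔR / (R/in) = 26.2/6.12 = 4.281 in

4.28 in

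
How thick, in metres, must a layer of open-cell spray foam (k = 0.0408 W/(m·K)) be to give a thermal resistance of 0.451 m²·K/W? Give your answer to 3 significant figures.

L = R·k = 0.451 × 0.0408 = 0.0184 m

0.0184 m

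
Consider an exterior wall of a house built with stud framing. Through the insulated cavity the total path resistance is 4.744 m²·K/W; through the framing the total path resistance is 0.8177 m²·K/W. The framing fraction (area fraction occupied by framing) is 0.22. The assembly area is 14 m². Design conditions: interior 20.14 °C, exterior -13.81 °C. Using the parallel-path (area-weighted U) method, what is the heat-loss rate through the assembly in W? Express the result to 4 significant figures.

U_eff = 0.78/4.744 + 0.22/0.8177 = 0.16442 + 0.26905 = 0.43347
R_eff = 1/U_eff = 2.307 m²·K/W
Q = 14 × (20.14 − (-13.81)) / 2.307 = 206.03 W

206.0 W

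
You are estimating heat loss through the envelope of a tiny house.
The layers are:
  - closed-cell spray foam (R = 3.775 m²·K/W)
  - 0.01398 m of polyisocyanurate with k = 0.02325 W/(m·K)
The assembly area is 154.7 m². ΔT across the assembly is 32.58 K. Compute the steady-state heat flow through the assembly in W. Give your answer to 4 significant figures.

0.01398/0.02325 = 0.60129
R_total = 3.775 + 0.60129 = 4.3763 m²·K/W
Q = A·ΔT/R = 154.7 × 32.58 / 4.3763 = 1151.7 W

1152 W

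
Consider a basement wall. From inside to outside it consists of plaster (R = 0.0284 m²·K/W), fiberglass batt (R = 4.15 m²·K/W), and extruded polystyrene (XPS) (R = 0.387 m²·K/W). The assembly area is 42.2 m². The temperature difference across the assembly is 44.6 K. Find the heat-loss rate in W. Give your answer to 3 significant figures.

412 W

R_total = 0.0284 + 4.15 + 0.387 = 4.565 m²·K/W
Q = A·ΔT/R = 42.2 × 44.6 / 4.565 = 412.3 W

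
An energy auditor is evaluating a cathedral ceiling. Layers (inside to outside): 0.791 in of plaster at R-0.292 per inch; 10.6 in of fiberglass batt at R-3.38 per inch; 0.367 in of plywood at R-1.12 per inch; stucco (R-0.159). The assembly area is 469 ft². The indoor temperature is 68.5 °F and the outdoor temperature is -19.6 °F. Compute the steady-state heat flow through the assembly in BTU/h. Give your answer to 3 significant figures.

0.791 × 0.292 = 0.231
10.6 × 3.38 = 35.83
0.367 × 1.12 = 0.411
R_total = 0.231 + 35.83 + 0.411 + 0.159 = 36.63 ft²·°F·h/BTU
Q = A·ΔT/R = 469 × (68.5 − (-19.6)) / 36.63 = 1128 BTU/h

1130 BTU/h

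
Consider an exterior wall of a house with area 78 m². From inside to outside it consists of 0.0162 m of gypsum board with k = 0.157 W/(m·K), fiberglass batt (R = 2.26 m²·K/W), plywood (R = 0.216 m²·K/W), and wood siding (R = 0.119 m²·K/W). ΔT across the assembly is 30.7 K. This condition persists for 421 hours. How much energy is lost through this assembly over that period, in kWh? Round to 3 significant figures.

0.0162/0.157 = 0.1032
R_total = 0.1032 + 2.26 + 0.216 + 0.119 = 2.698 m²·K/W
Q = 78 × 30.7 / 2.698 = 887.5 W
E = 887.5 W × 421 h / 1000 = 373.6 kWh

374 kWh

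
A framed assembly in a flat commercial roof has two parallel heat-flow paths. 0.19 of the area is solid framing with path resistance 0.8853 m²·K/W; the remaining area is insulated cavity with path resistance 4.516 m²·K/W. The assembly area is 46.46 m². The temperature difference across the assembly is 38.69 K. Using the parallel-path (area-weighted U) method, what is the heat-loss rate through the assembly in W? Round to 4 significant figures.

U_eff = 0.81/4.516 + 0.19/0.8853 = 0.17936 + 0.21462 = 0.39398
R_eff = 1/U_eff = 2.5382 m²·K/W
Q = 46.46 × 38.69 / 2.5382 = 708.19 W

708.2 W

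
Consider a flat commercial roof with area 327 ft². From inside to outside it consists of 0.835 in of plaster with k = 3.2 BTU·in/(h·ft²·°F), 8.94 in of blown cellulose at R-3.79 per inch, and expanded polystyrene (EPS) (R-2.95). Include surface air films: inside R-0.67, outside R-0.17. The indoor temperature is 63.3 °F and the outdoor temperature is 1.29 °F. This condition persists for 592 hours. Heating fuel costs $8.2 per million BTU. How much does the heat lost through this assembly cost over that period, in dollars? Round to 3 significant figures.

2.59 dollars

0.835/3.2 = 0.2609
8.94 × 3.79 = 33.88
R_total = 0.67 + 0.2609 + 33.88 + 2.95 + 0.17 = 37.93 ft²·°F·h/BTU
Q = 327 × (63.3 − 1.29) / 37.93 = 534.5 BTU/h
E = 534.5 × 592 = 316500 BTU
Cost = 316500/10⁶ × 8.2 = $2.595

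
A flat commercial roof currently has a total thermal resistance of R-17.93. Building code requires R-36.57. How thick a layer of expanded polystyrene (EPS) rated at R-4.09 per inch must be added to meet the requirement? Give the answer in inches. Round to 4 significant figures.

4.557 in

ΔR = 36.57 − 17.93 = 18.64 ft²·°F·h/BTU
L = ΔR / (R/in) = 18.64/4.09 = 4.5575 in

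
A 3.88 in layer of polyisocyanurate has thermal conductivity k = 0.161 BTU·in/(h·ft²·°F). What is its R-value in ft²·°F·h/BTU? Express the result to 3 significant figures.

R = L/k = 3.88/0.161 = 24.1 ft²·°F·h/BTU

24.1 ft²·°F·h/BTU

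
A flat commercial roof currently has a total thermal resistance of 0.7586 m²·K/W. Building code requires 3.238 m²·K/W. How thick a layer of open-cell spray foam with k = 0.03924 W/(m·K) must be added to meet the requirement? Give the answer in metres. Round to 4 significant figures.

0.09729 m

ΔR = 3.238 − 0.7586 = 2.4794 m²·K/W
L = ΔR × k = 2.4794 × 0.03924 = 0.097292 m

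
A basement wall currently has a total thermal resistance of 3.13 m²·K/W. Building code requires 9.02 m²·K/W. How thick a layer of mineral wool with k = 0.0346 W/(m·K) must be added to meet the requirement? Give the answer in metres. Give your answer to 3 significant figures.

ΔR = 9.02 − 3.13 = 5.89 m²·K/W
L = ΔR × k = 5.89 × 0.0346 = 0.2038 m

0.204 m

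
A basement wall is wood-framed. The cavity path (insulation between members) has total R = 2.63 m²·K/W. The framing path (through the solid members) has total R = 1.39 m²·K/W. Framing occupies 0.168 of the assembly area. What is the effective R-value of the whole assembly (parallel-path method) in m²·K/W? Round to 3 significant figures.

2.29 m²·K/W

U_eff = 0.832/2.63 + 0.168/1.39 = 0.3163 + 0.1209 = 0.4372
R_eff = 1/U_eff = 2.287 m²·K/W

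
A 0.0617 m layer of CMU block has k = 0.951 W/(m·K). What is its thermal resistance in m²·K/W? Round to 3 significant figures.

0.0649 m²·K/W

R = L/k = 0.0617/0.951 = 0.06488 m²·K/W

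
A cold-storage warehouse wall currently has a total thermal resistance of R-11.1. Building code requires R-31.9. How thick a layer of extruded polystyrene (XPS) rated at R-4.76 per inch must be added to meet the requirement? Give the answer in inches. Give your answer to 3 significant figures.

4.37 in

ΔR = 31.9 − 11.1 = 20.8 ft²·°F·h/BTU
L = ΔR / (R/in) = 20.8/4.76 = 4.37 in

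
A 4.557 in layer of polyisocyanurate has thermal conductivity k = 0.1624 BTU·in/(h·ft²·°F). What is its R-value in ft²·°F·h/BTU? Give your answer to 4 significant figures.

R = L/k = 4.557/0.1624 = 28.06 ft²·°F·h/BTU

28.06 ft²·°F·h/BTU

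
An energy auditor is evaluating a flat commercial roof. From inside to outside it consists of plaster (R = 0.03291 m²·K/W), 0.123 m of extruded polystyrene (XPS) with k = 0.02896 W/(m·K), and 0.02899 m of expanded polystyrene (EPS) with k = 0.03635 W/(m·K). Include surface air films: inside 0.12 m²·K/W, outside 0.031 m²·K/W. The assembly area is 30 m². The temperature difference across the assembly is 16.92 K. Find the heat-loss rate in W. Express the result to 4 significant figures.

97.08 W

0.123/0.02896 = 4.2472
0.02899/0.03635 = 0.79752
R_total = 0.12 + 0.03291 + 4.2472 + 0.79752 + 0.031 = 5.2287 m²·K/W
Q = A·ΔT/R = 30 × 16.92 / 5.2287 = 97.08 W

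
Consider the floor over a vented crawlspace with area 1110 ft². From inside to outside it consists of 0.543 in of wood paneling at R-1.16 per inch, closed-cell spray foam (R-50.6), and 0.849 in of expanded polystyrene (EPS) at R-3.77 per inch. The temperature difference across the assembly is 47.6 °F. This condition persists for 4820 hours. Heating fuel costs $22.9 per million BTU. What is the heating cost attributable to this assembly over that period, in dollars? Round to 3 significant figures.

107 dollars

0.543 × 1.16 = 0.6299
0.849 × 3.77 = 3.201
R_total = 0.6299 + 50.6 + 3.201 = 54.43 ft²·°F·h/BTU
Q = 1110 × 47.6 / 54.43 = 970.7 BTU/h
E = 970.7 × 4820 = 4679000 BTU
Cost = 4679000/10⁶ × 22.9 = $107.1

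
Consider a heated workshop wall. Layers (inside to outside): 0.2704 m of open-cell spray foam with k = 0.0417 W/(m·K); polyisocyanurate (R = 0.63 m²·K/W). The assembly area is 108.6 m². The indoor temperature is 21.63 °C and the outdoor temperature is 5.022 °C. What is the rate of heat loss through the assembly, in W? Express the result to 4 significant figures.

253.5 W

0.2704/0.0417 = 6.4844
R_total = 6.4844 + 0.63 = 7.1144 m²·K/W
Q = A·ΔT/R = 108.6 × (21.63 − 5.022) / 7.1144 = 253.52 W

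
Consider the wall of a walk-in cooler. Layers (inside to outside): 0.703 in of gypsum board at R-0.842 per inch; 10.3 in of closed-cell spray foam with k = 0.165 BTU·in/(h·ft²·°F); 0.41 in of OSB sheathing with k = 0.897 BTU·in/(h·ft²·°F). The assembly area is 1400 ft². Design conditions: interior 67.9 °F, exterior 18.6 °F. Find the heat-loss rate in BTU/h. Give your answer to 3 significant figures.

1090 BTU/h

0.703 × 0.842 = 0.5919
10.3/0.165 = 62.42
0.41/0.897 = 0.4571
R_total = 0.5919 + 62.42 + 0.4571 = 63.47 ft²·°F·h/BTU
Q = A·ΔT/R = 1400 × (67.9 − 18.6) / 63.47 = 1087 BTU/h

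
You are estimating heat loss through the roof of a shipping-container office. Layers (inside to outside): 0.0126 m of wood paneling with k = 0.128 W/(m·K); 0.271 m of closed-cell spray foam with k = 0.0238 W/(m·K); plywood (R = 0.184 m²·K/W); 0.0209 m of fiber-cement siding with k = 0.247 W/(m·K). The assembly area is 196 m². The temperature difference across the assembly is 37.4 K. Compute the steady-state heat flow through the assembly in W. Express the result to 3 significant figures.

624 W

0.0126/0.128 = 0.09844
0.271/0.0238 = 11.39
0.0209/0.247 = 0.08462
R_total = 0.09844 + 11.39 + 0.184 + 0.08462 = 11.75 m²·K/W
Q = A·ΔT/R = 196 × 37.4 / 11.75 = 623.7 W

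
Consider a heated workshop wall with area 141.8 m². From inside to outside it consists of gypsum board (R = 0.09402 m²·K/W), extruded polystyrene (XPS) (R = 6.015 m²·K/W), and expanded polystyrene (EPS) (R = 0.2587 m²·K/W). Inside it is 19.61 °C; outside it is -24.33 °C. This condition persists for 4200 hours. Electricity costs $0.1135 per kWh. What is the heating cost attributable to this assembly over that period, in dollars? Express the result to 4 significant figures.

R_total = 0.09402 + 6.015 + 0.2587 = 6.3677 m²·K/W
Q = 141.8 × (19.61 − (-24.33)) / 6.3677 = 978.48 W
E = 978.48 W × 4200 h / 1000 = 4109.6 kWh
Cost = 4109.6 × 0.1135 = $466.44

466.4 dollars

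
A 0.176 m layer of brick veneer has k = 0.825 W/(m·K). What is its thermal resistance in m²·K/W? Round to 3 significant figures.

R = L/k = 0.176/0.825 = 0.2133 m²·K/W

0.213 m²·K/W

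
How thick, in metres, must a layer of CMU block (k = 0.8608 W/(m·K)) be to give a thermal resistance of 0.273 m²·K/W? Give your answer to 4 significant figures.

0.2350 m

L = R·k = 0.273 × 0.8608 = 0.235 m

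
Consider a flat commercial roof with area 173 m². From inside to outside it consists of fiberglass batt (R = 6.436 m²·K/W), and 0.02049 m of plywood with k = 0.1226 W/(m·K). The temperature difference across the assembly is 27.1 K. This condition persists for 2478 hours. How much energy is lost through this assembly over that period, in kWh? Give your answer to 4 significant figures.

0.02049/0.1226 = 0.16713
R_total = 6.436 + 0.16713 = 6.6031 m²·K/W
Q = 173 × 27.1 / 6.6031 = 710.01 W
E = 710.01 W × 2478 h / 1000 = 1759.4 kWh

1759 kWh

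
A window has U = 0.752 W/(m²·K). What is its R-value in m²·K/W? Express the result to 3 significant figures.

1.33 m²·K/W

R = 1/U = 1/0.752 = 1.33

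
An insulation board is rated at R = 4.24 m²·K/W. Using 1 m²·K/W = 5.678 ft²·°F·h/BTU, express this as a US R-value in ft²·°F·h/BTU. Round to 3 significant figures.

24.1 ft²·°F·h/BTU

R_US = 4.24 × 5.678 = 24.07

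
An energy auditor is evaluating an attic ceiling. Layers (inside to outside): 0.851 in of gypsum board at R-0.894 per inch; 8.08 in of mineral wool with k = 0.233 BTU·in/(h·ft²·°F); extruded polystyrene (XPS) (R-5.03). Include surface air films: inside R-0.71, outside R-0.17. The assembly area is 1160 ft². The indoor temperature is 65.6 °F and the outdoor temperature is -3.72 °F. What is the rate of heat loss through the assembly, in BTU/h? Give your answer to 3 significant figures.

0.851 × 0.894 = 0.7608
8.08/0.233 = 34.68
R_total = 0.71 + 0.7608 + 34.68 + 5.03 + 0.17 = 41.35 ft²·°F·h/BTU
Q = A·ΔT/R = 1160 × (65.6 − (-3.72)) / 41.35 = 1945 BTU/h

1940 BTU/h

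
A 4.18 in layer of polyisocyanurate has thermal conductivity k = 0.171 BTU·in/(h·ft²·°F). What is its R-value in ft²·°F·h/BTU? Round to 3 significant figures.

24.4 ft²·°F·h/BTU

R = L/k = 4.18/0.171 = 24.44 ft²·°F·h/BTU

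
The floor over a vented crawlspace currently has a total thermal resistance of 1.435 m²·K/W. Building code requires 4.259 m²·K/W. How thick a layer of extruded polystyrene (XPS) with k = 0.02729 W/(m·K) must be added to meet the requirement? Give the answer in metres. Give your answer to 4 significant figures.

0.07707 m

ΔR = 4.259 − 1.435 = 2.824 m²·K/W
L = ΔR × k = 2.824 × 0.02729 = 0.077067 m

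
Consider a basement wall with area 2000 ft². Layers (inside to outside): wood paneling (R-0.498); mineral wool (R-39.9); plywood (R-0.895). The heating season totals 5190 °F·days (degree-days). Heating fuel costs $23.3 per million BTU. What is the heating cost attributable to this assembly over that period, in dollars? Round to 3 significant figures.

R_total = 0.498 + 39.9 + 0.895 = 41.29 ft²·°F·h/BTU
E = A × HDD × 24 / R = 2000 × 5190 × 24 / 41.29 = 6033000 BTU
Cost = 6033000/10⁶ × 23.3 = $140.6

141 dollars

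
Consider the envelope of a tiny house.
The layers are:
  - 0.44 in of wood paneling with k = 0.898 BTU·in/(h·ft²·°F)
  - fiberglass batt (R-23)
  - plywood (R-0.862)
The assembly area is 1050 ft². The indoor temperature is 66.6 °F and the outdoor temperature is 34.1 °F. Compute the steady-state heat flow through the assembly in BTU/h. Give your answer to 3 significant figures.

0.44/0.898 = 0.49
R_total = 0.49 + 23 + 0.862 = 24.35 ft²·°F·h/BTU
Q = A·ΔT/R = 1050 × (66.6 − 34.1) / 24.35 = 1401 BTU/h

1400 BTU/h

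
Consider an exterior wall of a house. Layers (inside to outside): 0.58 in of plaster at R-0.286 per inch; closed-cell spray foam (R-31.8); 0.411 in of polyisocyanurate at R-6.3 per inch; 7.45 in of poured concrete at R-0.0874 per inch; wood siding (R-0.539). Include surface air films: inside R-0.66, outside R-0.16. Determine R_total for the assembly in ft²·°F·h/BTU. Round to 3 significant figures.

36.6 ft²·°F·h/BTU

0.58 × 0.286 = 0.1659
0.411 × 6.3 = 2.589
7.45 × 0.0874 = 0.6511
R_total = 0.66 + 0.1659 + 31.8 + 2.589 + 0.6511 + 0.539 + 0.16 = 36.57 ft²·°F·h/BTU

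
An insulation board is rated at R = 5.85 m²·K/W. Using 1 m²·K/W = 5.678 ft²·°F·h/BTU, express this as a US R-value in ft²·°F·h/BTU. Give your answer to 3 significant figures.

R_US = 5.85 × 5.678 = 33.22

33.2 ft²·°F·h/BTU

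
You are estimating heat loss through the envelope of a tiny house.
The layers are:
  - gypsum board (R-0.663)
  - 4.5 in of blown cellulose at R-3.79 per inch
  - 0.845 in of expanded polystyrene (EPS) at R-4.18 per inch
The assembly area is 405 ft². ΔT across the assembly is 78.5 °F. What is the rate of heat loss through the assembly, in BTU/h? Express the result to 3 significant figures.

4.5 × 3.79 = 17.05
0.845 × 4.18 = 3.532
R_total = 0.663 + 17.05 + 3.532 = 21.25 ft²·°F·h/BTU
Q = A·ΔT/R = 405 × 78.5 / 21.25 = 1496 BTU/h

1500 BTU/h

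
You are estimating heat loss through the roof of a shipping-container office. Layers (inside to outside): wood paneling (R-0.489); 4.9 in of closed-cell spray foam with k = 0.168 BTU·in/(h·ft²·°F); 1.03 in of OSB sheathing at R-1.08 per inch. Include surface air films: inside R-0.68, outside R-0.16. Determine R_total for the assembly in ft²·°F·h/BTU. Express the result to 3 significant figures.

4.9/0.168 = 29.17
1.03 × 1.08 = 1.112
R_total = 0.68 + 0.489 + 29.17 + 1.112 + 0.16 = 31.61 ft²·°F·h/BTU

31.6 ft²·°F·h/BTU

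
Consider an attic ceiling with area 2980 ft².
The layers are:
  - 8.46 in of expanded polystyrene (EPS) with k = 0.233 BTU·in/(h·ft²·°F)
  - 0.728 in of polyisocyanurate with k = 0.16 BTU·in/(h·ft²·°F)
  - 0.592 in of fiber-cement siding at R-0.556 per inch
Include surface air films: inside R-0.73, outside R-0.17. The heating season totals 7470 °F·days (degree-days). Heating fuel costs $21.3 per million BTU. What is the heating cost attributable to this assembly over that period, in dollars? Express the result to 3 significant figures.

270 dollars

8.46/0.233 = 36.31
0.728/0.16 = 4.55
0.592 × 0.556 = 0.3292
R_total = 0.73 + 36.31 + 4.55 + 0.3292 + 0.17 = 42.09 ft²·°F·h/BTU
E = A × HDD × 24 / R = 2980 × 7470 × 24 / 42.09 = 12690000 BTU
Cost = 12690000/10⁶ × 21.3 = $270.4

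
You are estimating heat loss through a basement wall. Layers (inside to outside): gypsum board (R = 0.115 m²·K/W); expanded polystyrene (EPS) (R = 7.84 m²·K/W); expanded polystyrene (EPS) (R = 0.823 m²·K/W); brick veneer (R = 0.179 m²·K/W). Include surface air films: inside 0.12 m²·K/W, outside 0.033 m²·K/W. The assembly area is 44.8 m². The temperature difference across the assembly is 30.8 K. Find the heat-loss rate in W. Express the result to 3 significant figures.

R_total = 0.12 + 0.115 + 7.84 + 0.823 + 0.179 + 0.033 = 9.11 m²·K/W
Q = A·ΔT/R = 44.8 × 30.8 / 9.11 = 151.5 W

151 W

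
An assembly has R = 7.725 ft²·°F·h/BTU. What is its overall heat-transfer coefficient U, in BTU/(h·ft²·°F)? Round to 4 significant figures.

0.1294 BTU/(h·ft²·°F)

U = 1/R = 1/7.725 = 0.12945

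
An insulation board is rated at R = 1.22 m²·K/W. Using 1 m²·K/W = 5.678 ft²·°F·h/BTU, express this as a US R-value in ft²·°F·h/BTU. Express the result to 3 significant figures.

6.93 ft²·°F·h/BTU

R_US = 1.22 × 5.678 = 6.927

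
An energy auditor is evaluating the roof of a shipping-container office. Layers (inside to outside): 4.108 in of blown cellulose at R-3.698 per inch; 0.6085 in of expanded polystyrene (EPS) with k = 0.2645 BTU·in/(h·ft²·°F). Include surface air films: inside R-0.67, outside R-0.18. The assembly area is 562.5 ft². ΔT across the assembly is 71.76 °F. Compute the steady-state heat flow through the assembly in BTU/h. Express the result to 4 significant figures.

2201 BTU/h

4.108 × 3.698 = 15.191
0.6085/0.2645 = 2.3006
R_total = 0.67 + 15.191 + 2.3006 + 0.18 = 18.342 ft²·°F·h/BTU
Q = A·ΔT/R = 562.5 × 71.76 / 18.342 = 2200.7 BTU/h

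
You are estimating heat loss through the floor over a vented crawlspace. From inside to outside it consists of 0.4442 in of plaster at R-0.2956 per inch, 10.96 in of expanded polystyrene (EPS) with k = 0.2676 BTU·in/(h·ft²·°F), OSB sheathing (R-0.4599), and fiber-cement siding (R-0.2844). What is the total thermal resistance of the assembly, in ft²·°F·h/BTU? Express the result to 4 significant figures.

0.4442 × 0.2956 = 0.13131
10.96/0.2676 = 40.957
R_total = 0.13131 + 40.957 + 0.4599 + 0.2844 = 41.832 ft²·°F·h/BTU

41.83 ft²·°F·h/BTU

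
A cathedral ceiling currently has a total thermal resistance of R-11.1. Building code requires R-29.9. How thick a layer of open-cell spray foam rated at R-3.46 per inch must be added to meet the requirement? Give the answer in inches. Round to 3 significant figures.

ΔR = 29.9 − 11.1 = 18.8 ft²·°F·h/BTU
L = ΔR / (R/in) = 18.8/3.46 = 5.434 in

5.43 in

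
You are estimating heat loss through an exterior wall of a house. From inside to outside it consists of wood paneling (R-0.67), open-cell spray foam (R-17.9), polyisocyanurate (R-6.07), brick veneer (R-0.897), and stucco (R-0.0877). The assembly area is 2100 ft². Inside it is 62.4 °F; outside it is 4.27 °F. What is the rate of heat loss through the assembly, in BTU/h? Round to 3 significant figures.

R_total = 0.67 + 17.9 + 6.07 + 0.897 + 0.0877 = 25.62 ft²·°F·h/BTU
Q = A·ΔT/R = 2100 × (62.4 − 4.27) / 25.62 = 4764 BTU/h

4760 BTU/h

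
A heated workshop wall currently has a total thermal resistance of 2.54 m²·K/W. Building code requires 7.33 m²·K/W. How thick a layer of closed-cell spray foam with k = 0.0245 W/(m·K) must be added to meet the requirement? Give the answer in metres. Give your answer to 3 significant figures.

ΔR = 7.33 − 2.54 = 4.79 m²·K/W
L = ΔR × k = 4.79 × 0.0245 = 0.1174 m

0.117 m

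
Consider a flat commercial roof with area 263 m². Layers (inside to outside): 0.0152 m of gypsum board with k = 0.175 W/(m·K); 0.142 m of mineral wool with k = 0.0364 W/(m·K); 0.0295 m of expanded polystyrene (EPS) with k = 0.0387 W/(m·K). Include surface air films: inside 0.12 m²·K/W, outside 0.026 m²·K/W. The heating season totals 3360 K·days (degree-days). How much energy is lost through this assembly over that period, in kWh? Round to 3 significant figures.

0.0152/0.175 = 0.08686
0.142/0.0364 = 3.901
0.0295/0.0387 = 0.7623
R_total = 0.12 + 0.08686 + 3.901 + 0.7623 + 0.026 = 4.896 m²·K/W
E = A × HDD × 24 / R / 1000 = 263 × 3360 × 24 / 4.896 / 1000 = 4332 kWh

4330 kWh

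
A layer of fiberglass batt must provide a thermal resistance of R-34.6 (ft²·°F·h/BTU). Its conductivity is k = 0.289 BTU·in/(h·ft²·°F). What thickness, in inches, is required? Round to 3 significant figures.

L = R × k = 34.6 × 0.289 = 9.999 in

10.0 in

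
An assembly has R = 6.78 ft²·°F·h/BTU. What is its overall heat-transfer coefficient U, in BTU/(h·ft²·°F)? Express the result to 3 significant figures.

U = 1/R = 1/6.78 = 0.1475

0.147 BTU/(h·ft²·°F)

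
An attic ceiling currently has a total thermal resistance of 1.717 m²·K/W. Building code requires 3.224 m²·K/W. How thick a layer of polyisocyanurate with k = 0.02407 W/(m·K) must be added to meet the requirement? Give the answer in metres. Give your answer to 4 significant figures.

0.03627 m

ΔR = 3.224 − 1.717 = 1.507 m²·K/W
L = ΔR × k = 1.507 × 0.02407 = 0.036273 m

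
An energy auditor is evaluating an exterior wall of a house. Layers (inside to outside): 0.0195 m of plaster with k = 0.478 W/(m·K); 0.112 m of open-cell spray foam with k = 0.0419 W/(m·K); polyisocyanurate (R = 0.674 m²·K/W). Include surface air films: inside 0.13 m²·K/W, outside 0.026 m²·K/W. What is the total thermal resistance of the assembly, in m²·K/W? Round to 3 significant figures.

3.54 m²·K/W

0.0195/0.478 = 0.04079
0.112/0.0419 = 2.673
R_total = 0.13 + 0.04079 + 2.673 + 0.674 + 0.026 = 3.544 m²·K/W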